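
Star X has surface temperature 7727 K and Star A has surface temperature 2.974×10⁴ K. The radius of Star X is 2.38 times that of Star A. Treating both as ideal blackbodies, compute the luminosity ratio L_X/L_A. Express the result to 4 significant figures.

L ∝ R²T⁴, so L_X/L_A = (R_X/R_A)²(T_X/T_A)⁴ = (2.38)² × (7727/2.974×10⁴)⁴ = 5.6644 × 4.55701×10⁻³ = 0.02581.

L_X/L_A ≈ 0.02581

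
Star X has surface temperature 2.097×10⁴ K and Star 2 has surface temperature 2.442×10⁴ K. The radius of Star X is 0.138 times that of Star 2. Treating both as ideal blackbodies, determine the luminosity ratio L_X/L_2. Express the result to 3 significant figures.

L ∝ R²T⁴, so L_X/L_2 = (R_X/R_2)²(T_X/T_2)⁴ = (0.138)² × (2.097×10⁴/2.442×10⁴)⁴ = 0.019044 × 0.543765 = 0.0104.

L_X/L_2 ≈ 0.0104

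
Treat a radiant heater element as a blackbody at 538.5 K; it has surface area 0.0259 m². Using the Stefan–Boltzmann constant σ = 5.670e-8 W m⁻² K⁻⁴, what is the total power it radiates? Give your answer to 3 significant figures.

P ≈ 123 W

Area A = 0.0259 m².
P = σAT⁴ = 5.670×10⁻⁸ × 0.0259 × (538.5)⁴ = 123 W.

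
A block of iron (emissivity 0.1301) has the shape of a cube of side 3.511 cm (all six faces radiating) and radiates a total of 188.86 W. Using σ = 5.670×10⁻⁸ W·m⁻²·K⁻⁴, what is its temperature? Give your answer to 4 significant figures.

T ≈ 1364 K

Area A = 6s² = 6×(0.03511 m)² = 7.39627×10⁻³ m².
P = εσAT⁴ ⇒ T = (P/(εσA))^(1/4) = (188.86/(0.1301×5.670×10⁻⁸×7.39627×10⁻³))^(1/4) = 1364 K.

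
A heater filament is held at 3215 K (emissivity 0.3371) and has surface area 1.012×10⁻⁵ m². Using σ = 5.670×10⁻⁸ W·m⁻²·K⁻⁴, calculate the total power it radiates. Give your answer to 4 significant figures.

P ≈ 20.67 W

Area A = 1.012×10⁻⁵ m².
P = εσAT⁴ = 0.3371 × 5.670×10⁻⁸ × 1.012×10⁻⁵ × (3215)⁴ = 20.67 W.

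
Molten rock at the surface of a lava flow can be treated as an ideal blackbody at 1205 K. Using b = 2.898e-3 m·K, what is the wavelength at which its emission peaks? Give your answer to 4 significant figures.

λ_max ≈ 2405 nm

Wien's displacement law: λ_max = b/T = (2.898×10⁻³ m·K)/(1205 K) = 2.4050×10⁻⁶ m.
That is 2405 nm, in the infrared range.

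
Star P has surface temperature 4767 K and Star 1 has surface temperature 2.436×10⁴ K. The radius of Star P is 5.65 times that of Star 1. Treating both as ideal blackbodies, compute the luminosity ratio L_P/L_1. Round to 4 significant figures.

L ∝ R²T⁴, so L_P/L_1 = (R_P/R_1)²(T_P/T_1)⁴ = (5.65)² × (4767/2.436×10⁴)⁴ = 31.9225 × 1.46646×10⁻³ = 0.04681.

L_P/L_1 ≈ 0.04681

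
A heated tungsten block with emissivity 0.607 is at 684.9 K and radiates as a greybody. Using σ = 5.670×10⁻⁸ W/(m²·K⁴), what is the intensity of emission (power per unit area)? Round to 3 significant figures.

I ≈ 7.57×10³ W/m²

Stefan–Boltzmann: I = εσT⁴ = 0.607 × 5.670×10⁻⁸ × (684.9)⁴ = 7.57×10³ W/m².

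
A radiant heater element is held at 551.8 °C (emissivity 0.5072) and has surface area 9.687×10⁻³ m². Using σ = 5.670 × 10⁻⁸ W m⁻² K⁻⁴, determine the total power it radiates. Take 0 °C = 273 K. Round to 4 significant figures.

P ≈ 128.9 W

T = 551.8 °C + 273 = 824.8 K.
Area A = 9.687×10⁻³ m².
P = εσAT⁴ = 0.5072 × 5.670×10⁻⁸ × 9.687×10⁻³ × (824.8)⁴ = 128.9 W.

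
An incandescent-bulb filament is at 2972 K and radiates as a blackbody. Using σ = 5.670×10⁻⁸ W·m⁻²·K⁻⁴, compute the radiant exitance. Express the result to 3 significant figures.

I ≈ 4.42×10⁶ W/m²

Stefan–Boltzmann: I = σT⁴ = 5.670×10⁻⁸ × (2972)⁴ = 4.42×10⁶ W/m².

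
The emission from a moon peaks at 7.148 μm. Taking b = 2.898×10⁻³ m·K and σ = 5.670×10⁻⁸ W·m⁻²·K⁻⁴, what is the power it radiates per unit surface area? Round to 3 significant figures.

I ≈ 1.53×10³ W/m²

Wien's law: T = b/λ_max = 2.898×10⁻³/7.148×10⁻⁶ = 405.428 K.
Then I = σT⁴ = 5.670×10⁻⁸×(405.428)⁴ = 1.53×10³ W/m².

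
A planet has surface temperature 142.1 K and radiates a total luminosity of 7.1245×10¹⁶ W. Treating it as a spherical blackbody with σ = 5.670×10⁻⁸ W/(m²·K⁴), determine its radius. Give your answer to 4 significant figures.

L = 4πR²σT⁴ ⇒ R = √(L/(4πσT⁴)).
σT⁴ = 23.1185 W/m², so R = √(7.1245×10¹⁶/(4π×23.1185)) = 1.566×10⁷ m.

R ≈ 1.566×10⁷ m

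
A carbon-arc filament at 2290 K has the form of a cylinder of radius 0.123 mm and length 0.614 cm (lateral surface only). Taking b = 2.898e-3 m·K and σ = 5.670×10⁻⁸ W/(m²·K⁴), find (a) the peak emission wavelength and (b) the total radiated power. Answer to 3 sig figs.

λ_max ≈ 1.27×10³ nm; P ≈ 7.40 W

(a) λ_max = b/T = 2.898×10⁻³/2290 = 1.266×10⁻⁶ m = 1.27×10³ nm.
Lateral area A = 2πrL = 2π×1.23×10⁻⁴×6.14×10⁻³ = 4.74519×10⁻⁶ m².
(b) P = σAT⁴ = 5.670×10⁻⁸×4.74519×10⁻⁶×(2290)⁴ = 7.40 W.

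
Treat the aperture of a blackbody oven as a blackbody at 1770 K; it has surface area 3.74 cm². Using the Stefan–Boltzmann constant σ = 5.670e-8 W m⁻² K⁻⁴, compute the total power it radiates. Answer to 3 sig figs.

Area A = 3.74 cm² = 3.74×10⁻⁴ m².
P = σAT⁴ = 5.670×10⁻⁸ × 3.74×10⁻⁴ × (1770)⁴ = 208 W.

P ≈ 208 W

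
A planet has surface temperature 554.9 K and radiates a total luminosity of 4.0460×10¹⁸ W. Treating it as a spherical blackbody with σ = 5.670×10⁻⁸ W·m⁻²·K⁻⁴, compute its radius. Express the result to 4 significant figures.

L = 4πR²σT⁴ ⇒ R = √(L/(4πσT⁴)).
σT⁴ = 5375.79 W/m², so R = √(4.0460×10¹⁸/(4π×5375.79)) = 7.739×10⁶ m.

R ≈ 7.739×10⁶ m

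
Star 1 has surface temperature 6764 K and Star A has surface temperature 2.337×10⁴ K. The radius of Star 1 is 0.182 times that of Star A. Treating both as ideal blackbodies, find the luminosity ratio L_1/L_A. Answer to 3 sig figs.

L ∝ R²T⁴, so L_1/L_A = (R_1/R_A)²(T_1/T_A)⁴ = (0.182)² × (6764/2.337×10⁴)⁴ = 0.033124 × 7.01745×10⁻³ = 2.32×10⁻⁴.

L_1/L_A ≈ 2.32×10⁻⁴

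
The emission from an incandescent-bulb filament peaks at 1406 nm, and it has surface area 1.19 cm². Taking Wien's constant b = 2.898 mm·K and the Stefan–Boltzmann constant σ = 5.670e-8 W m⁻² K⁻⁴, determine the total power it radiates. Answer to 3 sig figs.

P ≈ 122 W

Wien's law: T = b/λ_max = 2.898×10⁻³/1.406×10⁻⁶ = 2061.17 K.
Area A = 1.19 cm² = 1.19×10⁻⁴ m².
Then P = σAT⁴ = 5.670×10⁻⁸×1.19×10⁻⁴×(2061.17)⁴ = 122 W.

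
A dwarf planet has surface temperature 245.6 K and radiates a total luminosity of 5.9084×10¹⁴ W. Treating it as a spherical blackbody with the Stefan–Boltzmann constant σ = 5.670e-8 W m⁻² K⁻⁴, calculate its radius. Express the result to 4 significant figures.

R ≈ 4.774×10⁵ m

L = 4πR²σT⁴ ⇒ R = √(L/(4πσT⁴)).
σT⁴ = 206.299 W/m², so R = √(5.9084×10¹⁴/(4π×206.299)) = 4.774×10⁵ m.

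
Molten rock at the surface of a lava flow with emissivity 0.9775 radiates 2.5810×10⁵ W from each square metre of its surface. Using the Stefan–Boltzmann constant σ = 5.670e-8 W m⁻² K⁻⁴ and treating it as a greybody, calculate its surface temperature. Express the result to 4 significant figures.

T ≈ 1469 K

I = εσT⁴, so T = (I/εσ)^(1/4) = (2.5810×10⁵/(0.9775×5.670×10⁻⁸))^(1/4) = 1469 K.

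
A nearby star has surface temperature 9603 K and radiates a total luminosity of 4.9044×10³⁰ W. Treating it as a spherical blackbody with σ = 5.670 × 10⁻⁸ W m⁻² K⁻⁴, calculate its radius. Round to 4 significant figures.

L = 4πR²σT⁴ ⇒ R = √(L/(4πσT⁴)).
σT⁴ = 4.82182×10⁸ W/m², so R = √(4.9044×10³⁰/(4π×4.82182×10⁸)) = 2.845×10¹⁰ m.

R ≈ 2.845×10¹⁰ m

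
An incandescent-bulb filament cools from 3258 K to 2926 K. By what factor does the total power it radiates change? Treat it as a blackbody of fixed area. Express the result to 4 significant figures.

P ∝ T⁴, so P₂/P₁ = (T₂/T₁)⁴ = (2926/3258)⁴ = (0.898097)⁴ = 0.6506.

P₂/P₁ ≈ 0.6506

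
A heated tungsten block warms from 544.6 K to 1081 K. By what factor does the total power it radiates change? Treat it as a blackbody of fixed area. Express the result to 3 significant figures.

P₂/P₁ ≈ 15.5

P ∝ T⁴, so P₂/P₁ = (T₂/T₁)⁴ = (1081/544.6)⁴ = (1.98494)⁴ = 15.5.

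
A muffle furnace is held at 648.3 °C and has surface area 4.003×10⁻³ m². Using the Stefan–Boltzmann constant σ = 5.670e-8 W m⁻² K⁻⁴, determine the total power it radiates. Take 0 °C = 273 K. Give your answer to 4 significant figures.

P ≈ 163.5 W

T = 648.3 °C + 273 = 921.3 K.
Area A = 4.003×10⁻³ m².
P = σAT⁴ = 5.670×10⁻⁸ × 4.003×10⁻³ × (921.3)⁴ = 163.5 W.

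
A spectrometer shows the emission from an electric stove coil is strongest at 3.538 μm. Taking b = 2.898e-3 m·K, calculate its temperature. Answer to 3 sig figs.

T ≈ 819 K

Wien's law gives T = b/λ_max = (2.898×10⁻³ m·K)/(3.538×10⁻⁶ m) = 819 K.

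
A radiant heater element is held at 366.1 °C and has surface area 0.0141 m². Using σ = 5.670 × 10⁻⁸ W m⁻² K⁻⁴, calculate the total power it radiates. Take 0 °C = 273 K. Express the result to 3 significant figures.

P ≈ 133 W

T = 366.1 °C + 273 = 639.1 K.
Area A = 0.0141 m².
P = σAT⁴ = 5.670×10⁻⁸ × 0.0141 × (639.1)⁴ = 133 W.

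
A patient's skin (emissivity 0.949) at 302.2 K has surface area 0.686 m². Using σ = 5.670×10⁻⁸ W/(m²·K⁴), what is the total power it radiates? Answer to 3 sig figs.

Area A = 0.686 m².
P = εσAT⁴ = 0.949 × 5.670×10⁻⁸ × 0.686 × (302.2)⁴ = 308 W.

P ≈ 308 W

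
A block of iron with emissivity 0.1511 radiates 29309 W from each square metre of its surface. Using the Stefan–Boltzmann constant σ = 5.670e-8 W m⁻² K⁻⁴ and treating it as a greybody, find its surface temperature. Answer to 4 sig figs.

T ≈ 1360 K

I = εσT⁴, so T = (I/εσ)^(1/4) = (29309/(0.1511×5.670×10⁻⁸))^(1/4) = 1360 K.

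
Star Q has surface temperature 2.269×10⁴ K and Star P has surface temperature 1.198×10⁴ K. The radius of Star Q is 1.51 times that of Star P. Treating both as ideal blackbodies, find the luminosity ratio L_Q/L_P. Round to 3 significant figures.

L ∝ R²T⁴, so L_Q/L_P = (R_Q/R_P)²(T_Q/T_P)⁴ = (1.51)² × (2.269×10⁴/1.198×10⁴)⁴ = 2.2801 × 12.8680 = 29.3.

L_Q/L_P ≈ 29.3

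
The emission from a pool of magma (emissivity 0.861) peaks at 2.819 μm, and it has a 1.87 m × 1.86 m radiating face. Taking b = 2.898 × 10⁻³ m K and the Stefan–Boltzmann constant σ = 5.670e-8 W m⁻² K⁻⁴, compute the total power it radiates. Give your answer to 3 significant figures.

P ≈ 1.90×10⁵ W

Wien's law: T = b/λ_max = 2.898×10⁻³/2.819×10⁻⁶ = 1028.02 K.
Area A = 1.87 × 1.86 = 3.4782 m².
Then P = εσAT⁴ = 0.861×5.670×10⁻⁸×3.4782×(1028.02)⁴ = 1.90×10⁵ W.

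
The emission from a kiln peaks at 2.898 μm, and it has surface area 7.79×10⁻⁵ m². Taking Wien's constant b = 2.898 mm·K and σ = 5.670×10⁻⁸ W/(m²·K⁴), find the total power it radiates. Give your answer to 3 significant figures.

Wien's law: T = b/λ_max = 2.898×10⁻³/2.898×10⁻⁶ = 1000.00 K.
Area A = 7.79×10⁻⁵ m².
Then P = σAT⁴ = 5.670×10⁻⁸×7.79×10⁻⁵×(1000.00)⁴ = 4.42 W.

P ≈ 4.42 W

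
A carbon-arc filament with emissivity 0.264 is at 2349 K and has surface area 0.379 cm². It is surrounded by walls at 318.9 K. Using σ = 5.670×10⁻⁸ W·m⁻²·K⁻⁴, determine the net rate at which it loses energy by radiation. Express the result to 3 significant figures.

Net loss ≈ 17.3 W

Area A = 0.379 cm² = 3.79×10⁻⁵ m².
Net radiated power P_net = εσA(T⁴ − T₀⁴) = 0.264×5.670×10⁻⁸×3.79×10⁻⁵×(2349⁴ − 318.9⁴).
T⁴ − T₀⁴ = 3.04461×10¹³ − 1.03423×10¹⁰ = 3.04358×10¹³ K⁴, so P_net = 17.3 W.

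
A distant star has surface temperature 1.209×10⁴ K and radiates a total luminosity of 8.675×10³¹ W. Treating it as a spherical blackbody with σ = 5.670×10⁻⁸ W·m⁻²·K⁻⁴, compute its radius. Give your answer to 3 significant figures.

R ≈ 7.55×10¹⁰ m

L = 4πR²σT⁴ ⇒ R = √(L/(4πσT⁴)).
σT⁴ = 1.21140×10⁹ W/m², so R = √(8.675×10³¹/(4π×1.21140×10⁹)) = 7.55×10¹⁰ m.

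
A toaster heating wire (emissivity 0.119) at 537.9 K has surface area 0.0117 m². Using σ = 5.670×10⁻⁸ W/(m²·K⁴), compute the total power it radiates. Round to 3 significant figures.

Area A = 0.0117 m².
P = εσAT⁴ = 0.119 × 5.670×10⁻⁸ × 0.0117 × (537.9)⁴ = 6.61 W.

P ≈ 6.61 W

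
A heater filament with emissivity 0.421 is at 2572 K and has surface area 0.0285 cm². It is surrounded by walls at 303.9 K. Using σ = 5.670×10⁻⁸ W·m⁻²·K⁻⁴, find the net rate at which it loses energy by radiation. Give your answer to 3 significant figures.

Net loss ≈ 2.98 W

Area A = 0.0285 cm² = 2.85×10⁻⁶ m².
Net radiated power P_net = εσA(T⁴ − T₀⁴) = 0.421×5.670×10⁻⁸×2.85×10⁻⁶×(2572⁴ − 303.9⁴).
T⁴ − T₀⁴ = 4.37607×10¹³ − 8.52948×10⁹ = 4.37522×10¹³ K⁴, so P_net = 2.98 W.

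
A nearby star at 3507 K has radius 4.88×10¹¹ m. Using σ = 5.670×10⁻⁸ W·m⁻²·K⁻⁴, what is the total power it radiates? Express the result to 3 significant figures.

P ≈ 2.57×10³¹ W

Surface area A = 4πR² = 4π(4.88×10¹¹ m)² = 2.99261×10²⁴ m².
P = σAT⁴ = 5.670×10⁻⁸ × 2.99261×10²⁴ × (3507)⁴ = 2.57×10³¹ W.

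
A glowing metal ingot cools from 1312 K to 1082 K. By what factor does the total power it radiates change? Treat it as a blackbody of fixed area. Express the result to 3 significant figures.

P₂/P₁ ≈ 0.463

P ∝ T⁴, so P₂/P₁ = (T₂/T₁)⁴ = (1082/1312)⁴ = (0.824695)⁴ = 0.463.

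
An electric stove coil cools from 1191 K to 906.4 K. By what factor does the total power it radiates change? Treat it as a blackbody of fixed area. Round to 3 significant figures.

P₂/P₁ ≈ 0.335

P ∝ T⁴, so P₂/P₁ = (T₂/T₁)⁴ = (906.4/1191)⁴ = (0.761041)⁴ = 0.335.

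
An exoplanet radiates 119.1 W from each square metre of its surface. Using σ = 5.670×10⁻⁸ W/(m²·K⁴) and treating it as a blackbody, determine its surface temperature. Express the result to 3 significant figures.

I = σT⁴, so T = (I/σ)^(1/4) = (119.1/(5.670×10⁻⁸))^(1/4) = 214 K.

T ≈ 214 K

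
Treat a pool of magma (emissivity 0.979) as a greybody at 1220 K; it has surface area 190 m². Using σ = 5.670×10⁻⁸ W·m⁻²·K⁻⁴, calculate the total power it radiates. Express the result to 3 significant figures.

P ≈ 2.34×10⁷ W

Area A = 190 m².
P = εσAT⁴ = 0.979 × 5.670×10⁻⁸ × 190 × (1220)⁴ = 2.34×10⁷ W.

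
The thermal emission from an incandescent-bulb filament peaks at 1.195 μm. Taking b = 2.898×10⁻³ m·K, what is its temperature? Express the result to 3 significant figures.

Wien's law gives T = b/λ_max = (2.898×10⁻³ m·K)/(1.195×10⁻⁶ m) = 2.43×10³ K.

T ≈ 2.43×10³ K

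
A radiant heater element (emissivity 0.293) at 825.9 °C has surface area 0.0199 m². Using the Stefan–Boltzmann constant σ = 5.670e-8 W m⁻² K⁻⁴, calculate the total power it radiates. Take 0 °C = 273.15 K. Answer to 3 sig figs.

T = 825.9 °C + 273.15 = 1099.05 K.
Area A = 0.0199 m².
P = εσAT⁴ = 0.293 × 5.670×10⁻⁸ × 0.0199 × (1099.05)⁴ = 482 W.

P ≈ 482 W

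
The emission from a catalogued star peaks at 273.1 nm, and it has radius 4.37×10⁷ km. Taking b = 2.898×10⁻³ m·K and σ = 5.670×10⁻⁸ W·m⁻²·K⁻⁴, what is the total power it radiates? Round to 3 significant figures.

Wien's law: T = b/λ_max = 2.898×10⁻³/2.731×10⁻⁷ = 10611.5 K.
Surface area A = 4πR² = 4π(4.37×10¹⁰ m)² = 2.39979×10²² m².
Then P = σAT⁴ = 5.670×10⁻⁸×2.39979×10²²×(10611.5)⁴ = 1.73×10³¹ W.

P ≈ 1.73×10³¹ W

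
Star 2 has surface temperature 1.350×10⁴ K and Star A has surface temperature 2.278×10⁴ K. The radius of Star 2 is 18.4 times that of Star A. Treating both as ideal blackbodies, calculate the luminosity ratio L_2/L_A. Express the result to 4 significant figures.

L ∝ R²T⁴, so L_2/L_A = (R_2/R_A)²(T_2/T_A)⁴ = (18.4)² × (1.350×10⁴/2.278×10⁴)⁴ = 338.56 × 0.123345 = 41.76.

L_2/L_A ≈ 41.76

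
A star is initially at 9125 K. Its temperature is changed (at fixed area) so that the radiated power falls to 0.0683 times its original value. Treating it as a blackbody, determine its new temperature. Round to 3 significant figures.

P ∝ T⁴, so T₂/T₁ = (P₂/P₁)^(1/4) = (0.0683)^(1/4) = 0.511217.
T₂ = 9125 × 0.511217 = 4.66×10³ K.

T₂ ≈ 4.66×10³ K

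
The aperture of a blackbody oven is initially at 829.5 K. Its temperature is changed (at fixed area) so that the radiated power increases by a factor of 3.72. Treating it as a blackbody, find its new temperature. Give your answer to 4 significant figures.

P ∝ T⁴, so T₂/T₁ = (P₂/P₁)^(1/4) = (3.72)^(1/4) = 1.38879.
T₂ = 829.5 × 1.38879 = 1152 K.

T₂ ≈ 1152 K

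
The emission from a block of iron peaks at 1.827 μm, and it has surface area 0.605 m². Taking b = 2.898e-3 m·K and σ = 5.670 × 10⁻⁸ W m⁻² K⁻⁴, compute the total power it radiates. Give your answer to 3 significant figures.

P ≈ 2.17×10⁵ W

Wien's law: T = b/λ_max = 2.898×10⁻³/1.827×10⁻⁶ = 1586.21 K.
Area A = 0.605 m².
Then P = σAT⁴ = 5.670×10⁻⁸×0.605×(1586.21)⁴ = 2.17×10⁵ W.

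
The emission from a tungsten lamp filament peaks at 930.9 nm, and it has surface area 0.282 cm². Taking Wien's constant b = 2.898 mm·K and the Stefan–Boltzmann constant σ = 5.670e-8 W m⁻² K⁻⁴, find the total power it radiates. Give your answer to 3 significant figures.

Wien's law: T = b/λ_max = 2.898×10⁻³/9.309×10⁻⁷ = 3113.12 K.
Area A = 0.282 cm² = 2.82×10⁻⁵ m².
Then P = σAT⁴ = 5.670×10⁻⁸×2.82×10⁻⁵×(3113.12)⁴ = 150 W.

P ≈ 150 W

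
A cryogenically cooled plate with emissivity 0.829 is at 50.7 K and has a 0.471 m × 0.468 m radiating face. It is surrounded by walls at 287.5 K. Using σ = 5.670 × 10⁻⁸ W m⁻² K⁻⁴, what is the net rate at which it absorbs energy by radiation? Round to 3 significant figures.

Net gain ≈ 70.7 W

Area A = 0.471 × 0.468 = 0.220428 m².
Net radiated power P_net = εσA(T⁴ − T₀⁴) = 0.829×5.670×10⁻⁸×0.220428×(50.7⁴ − 287.5⁴).
T⁴ − T₀⁴ = 6.60742×10⁶ − 6.83206×10⁹ = -6.82545×10⁹ K⁴, so P_net = -70.7 W — negative, meaning a net gain of 70.7 W.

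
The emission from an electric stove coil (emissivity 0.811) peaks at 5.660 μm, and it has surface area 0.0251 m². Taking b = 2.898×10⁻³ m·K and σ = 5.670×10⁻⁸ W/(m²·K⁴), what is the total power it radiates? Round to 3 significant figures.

P ≈ 79.3 W

Wien's law: T = b/λ_max = 2.898×10⁻³/5.660×10⁻⁶ = 512.014 K.
Area A = 0.0251 m².
Then P = εσAT⁴ = 0.811×5.670×10⁻⁸×0.0251×(512.014)⁴ = 79.3 W.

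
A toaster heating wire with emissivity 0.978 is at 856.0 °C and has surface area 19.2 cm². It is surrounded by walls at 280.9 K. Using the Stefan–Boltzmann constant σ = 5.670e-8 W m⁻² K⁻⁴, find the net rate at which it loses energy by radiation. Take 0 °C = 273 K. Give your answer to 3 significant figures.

T = 856.0 °C + 273 = 1129.0 K.
Area A = 19.2 cm² = 1.92×10⁻³ m².
Net radiated power P_net = εσA(T⁴ − T₀⁴) = 0.978×5.670×10⁻⁸×1.92×10⁻³×(1129.0⁴ − 280.9⁴).
T⁴ − T₀⁴ = 1.62471×10¹² − 6.22597×10⁹ = 1.61848×10¹² K⁴, so P_net = 172 W.

Net loss ≈ 172 W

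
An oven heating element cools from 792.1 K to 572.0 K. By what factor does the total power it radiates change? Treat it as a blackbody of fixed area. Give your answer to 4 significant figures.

P ∝ T⁴, so P₂/P₁ = (T₂/T₁)⁴ = (572.0/792.1)⁴ = (0.722131)⁴ = 0.2719.

P₂/P₁ ≈ 0.2719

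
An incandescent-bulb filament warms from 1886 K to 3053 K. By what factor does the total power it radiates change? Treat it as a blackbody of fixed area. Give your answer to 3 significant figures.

P₂/P₁ ≈ 6.87

P ∝ T⁴, so P₂/P₁ = (T₂/T₁)⁴ = (3053/1886)⁴ = (1.61877)⁴ = 6.87.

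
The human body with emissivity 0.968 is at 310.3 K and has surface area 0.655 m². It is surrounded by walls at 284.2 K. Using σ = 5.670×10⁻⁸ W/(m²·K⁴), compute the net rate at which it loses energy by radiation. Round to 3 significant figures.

Net loss ≈ 98.8 W

Area A = 0.655 m².
Net radiated power P_net = εσA(T⁴ − T₀⁴) = 0.968×5.670×10⁻⁸×0.655×(310.3⁴ − 284.2⁴).
T⁴ − T₀⁴ = 9.27101×10⁹ − 6.52373×10⁹ = 2.74728×10⁹ K⁴, so P_net = 98.8 W.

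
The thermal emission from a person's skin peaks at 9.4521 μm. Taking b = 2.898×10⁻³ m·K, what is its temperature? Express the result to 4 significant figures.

Wien's law gives T = b/λ_max = (2.898×10⁻³ m·K)/(9.4521×10⁻⁶ m) = 306.6 K.

T ≈ 306.6 K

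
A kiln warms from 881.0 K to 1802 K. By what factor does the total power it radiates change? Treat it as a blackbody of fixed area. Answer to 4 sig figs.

P ∝ T⁴, so P₂/P₁ = (T₂/T₁)⁴ = (1802/881.0)⁴ = (2.04540)⁴ = 17.50.

P₂/P₁ ≈ 17.50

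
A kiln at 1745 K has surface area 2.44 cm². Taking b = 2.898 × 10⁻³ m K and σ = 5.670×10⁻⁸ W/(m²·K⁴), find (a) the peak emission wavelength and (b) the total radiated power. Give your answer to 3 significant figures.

(a) λ_max = b/T = 2.898×10⁻³/1745 = 1.661×10⁻⁶ m = 1.66 μm.
Area A = 2.44 cm² = 2.44×10⁻⁴ m².
(b) P = σAT⁴ = 5.670×10⁻⁸×2.44×10⁻⁴×(1745)⁴ = 128 W.

λ_max ≈ 1.66 μm; P ≈ 128 W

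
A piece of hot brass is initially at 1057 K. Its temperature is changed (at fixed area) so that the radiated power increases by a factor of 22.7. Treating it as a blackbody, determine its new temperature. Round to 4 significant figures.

P ∝ T⁴, so T₂/T₁ = (P₂/P₁)^(1/4) = (22.7)^(1/4) = 2.18276.
T₂ = 1057 × 2.18276 = 2307 K.

T₂ ≈ 2307 K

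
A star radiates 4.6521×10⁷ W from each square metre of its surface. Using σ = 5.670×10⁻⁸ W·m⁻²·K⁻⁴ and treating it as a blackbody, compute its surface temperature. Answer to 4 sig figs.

I = σT⁴, so T = (I/σ)^(1/4) = (4.6521×10⁷/(5.670×10⁻⁸))^(1/4) = 5352 K.

T ≈ 5352 K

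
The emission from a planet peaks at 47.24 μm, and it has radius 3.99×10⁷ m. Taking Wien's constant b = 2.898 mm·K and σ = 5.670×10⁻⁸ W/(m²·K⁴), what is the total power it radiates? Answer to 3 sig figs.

Wien's law: T = b/λ_max = 2.898×10⁻³/4.724×10⁻⁵ = 61.3463 K.
Surface area A = 4πR² = 4π(3.99×10⁷ m)² = 2.00058×10¹⁶ m².
Then P = σAT⁴ = 5.670×10⁻⁸×2.00058×10¹⁶×(61.3463)⁴ = 1.61×10¹⁶ W.

P ≈ 1.61×10¹⁶ W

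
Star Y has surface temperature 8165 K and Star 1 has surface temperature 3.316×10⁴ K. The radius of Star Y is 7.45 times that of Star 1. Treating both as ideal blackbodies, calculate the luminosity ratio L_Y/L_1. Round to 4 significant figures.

L ∝ R²T⁴, so L_Y/L_1 = (R_Y/R_1)²(T_Y/T_1)⁴ = (7.45)² × (8165/3.316×10⁴)⁴ = 55.5025 × 3.67593×10⁻³ = 0.2040.

L_Y/L_1 ≈ 0.2040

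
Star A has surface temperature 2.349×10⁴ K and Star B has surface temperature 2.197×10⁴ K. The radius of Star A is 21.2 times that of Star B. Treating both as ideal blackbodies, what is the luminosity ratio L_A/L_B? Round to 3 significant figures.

L ∝ R²T⁴, so L_A/L_B = (R_A/R_B)²(T_A/T_B)⁴ = (21.2)² × (2.349×10⁴/2.197×10⁴)⁴ = 449.44 × 1.30681 = 587.

L_A/L_B ≈ 587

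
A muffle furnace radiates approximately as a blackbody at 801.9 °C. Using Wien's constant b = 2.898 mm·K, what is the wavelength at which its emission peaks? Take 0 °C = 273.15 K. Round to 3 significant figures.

T = 801.9 °C + 273.15 = 1075.05 K.
Wien's displacement law: λ_max = b/T = (2.898×10⁻³ m·K)/(1075.05 K) = 2.696×10⁻⁶ m.
That is 2.70×10³ nm, in the infrared range.

λ_max ≈ 2.70×10³ nm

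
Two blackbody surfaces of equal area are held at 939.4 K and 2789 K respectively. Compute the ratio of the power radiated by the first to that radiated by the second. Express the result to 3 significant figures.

With equal areas, P₁/P₂ = (T₁/T₂)⁴ = (939.4/2789)⁴ = 0.0129.

P₁/P₂ ≈ 0.0129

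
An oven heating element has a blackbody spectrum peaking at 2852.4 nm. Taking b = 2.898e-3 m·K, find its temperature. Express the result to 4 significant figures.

T ≈ 1016 K

Wien's law gives T = b/λ_max = (2.898×10⁻³ m·K)/(2.8524×10⁻⁶ m) = 1016 K.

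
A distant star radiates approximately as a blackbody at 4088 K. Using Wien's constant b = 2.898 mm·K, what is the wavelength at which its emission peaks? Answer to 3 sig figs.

Wien's displacement law: λ_max = b/T = (2.898×10⁻³ m·K)/(4088 K) = 7.089×10⁻⁷ m.
That is 0.709 μm, in the visible range.

λ_max ≈ 0.709 μm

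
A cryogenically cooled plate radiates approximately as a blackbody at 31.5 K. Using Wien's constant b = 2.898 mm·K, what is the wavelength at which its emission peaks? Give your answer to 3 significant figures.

λ_max ≈ 92.0 μm

Wien's displacement law: λ_max = b/T = (2.898×10⁻³ m·K)/(31.5 K) = 9.200×10⁻⁵ m.
That is 92.0 μm, in the infrared range.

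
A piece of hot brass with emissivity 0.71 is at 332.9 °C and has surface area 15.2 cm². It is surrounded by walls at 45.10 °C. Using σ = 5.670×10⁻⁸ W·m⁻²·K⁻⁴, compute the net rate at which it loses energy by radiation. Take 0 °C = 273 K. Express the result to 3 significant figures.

Net loss ≈ 7.62 W

T = 332.9 °C + 273 = 605.9 K.
Surroundings: T = 45.10 °C + 273 = 318.10 K.
Area A = 15.2 cm² = 1.52×10⁻³ m².
Net radiated power P_net = εσA(T⁴ − T₀⁴) = 0.71×5.670×10⁻⁸×1.52×10⁻³×(605.9⁴ − 318.10⁴).
T⁴ − T₀⁴ = 1.34773×10¹¹ − 1.02389×10¹⁰ = 1.24534×10¹¹ K⁴, so P_net = 7.62 W.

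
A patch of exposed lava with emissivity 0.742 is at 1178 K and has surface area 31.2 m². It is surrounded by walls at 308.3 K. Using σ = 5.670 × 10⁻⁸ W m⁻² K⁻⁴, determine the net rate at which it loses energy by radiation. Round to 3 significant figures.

Area A = 31.2 m².
Net radiated power P_net = εσA(T⁴ − T₀⁴) = 0.742×5.670×10⁻⁸×31.2×(1178⁴ − 308.3⁴).
T⁴ − T₀⁴ = 1.92567×10¹² − 9.03429×10⁹ = 1.91664×10¹² K⁴, so P_net = 2.52×10⁶ W.

Net loss ≈ 2.52×10⁶ W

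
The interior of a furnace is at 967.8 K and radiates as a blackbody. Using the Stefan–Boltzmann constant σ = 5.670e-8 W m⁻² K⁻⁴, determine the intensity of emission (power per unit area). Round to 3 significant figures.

I ≈ 4.97×10⁴ W/m²

Stefan–Boltzmann: I = σT⁴ = 5.670×10⁻⁸ × (967.8)⁴ = 4.97×10⁴ W/m².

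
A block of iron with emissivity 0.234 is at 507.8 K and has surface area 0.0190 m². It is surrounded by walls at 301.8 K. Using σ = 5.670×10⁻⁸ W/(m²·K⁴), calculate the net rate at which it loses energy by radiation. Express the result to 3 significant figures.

Area A = 0.0190 m².
Net radiated power P_net = εσA(T⁴ − T₀⁴) = 0.234×5.670×10⁻⁸×0.0190×(507.8⁴ − 301.8⁴).
T⁴ − T₀⁴ = 6.64922×10¹⁰ − 8.29616×10⁹ = 5.81960×10¹⁰ K⁴, so P_net = 14.7 W.

Net loss ≈ 14.7 W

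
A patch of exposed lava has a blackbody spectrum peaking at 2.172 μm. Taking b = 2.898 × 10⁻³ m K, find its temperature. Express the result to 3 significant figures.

T ≈ 1.33×10³ K

Wien's law gives T = b/λ_max = (2.898×10⁻³ m·K)/(2.172×10⁻⁶ m) = 1.33×10³ K.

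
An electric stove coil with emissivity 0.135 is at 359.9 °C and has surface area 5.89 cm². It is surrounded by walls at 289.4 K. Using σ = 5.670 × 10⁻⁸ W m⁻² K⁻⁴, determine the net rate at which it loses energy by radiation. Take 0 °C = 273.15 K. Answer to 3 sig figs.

Net loss ≈ 0.692 W

T = 359.9 °C + 273.15 = 633.05 K.
Area A = 5.89 cm² = 5.89×10⁻⁴ m².
Net radiated power P_net = εσA(T⁴ − T₀⁴) = 0.135×5.670×10⁻⁸×5.89×10⁻⁴×(633.05⁴ − 289.4⁴).
T⁴ − T₀⁴ = 1.60602×10¹¹ − 7.01446×10⁹ = 1.53588×10¹¹ K⁴, so P_net = 0.692 W.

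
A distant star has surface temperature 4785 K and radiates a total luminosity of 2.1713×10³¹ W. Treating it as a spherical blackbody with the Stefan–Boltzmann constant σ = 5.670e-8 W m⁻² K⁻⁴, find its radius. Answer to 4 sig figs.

L = 4πR²σT⁴ ⇒ R = √(L/(4πσT⁴)).
σT⁴ = 2.97242×10⁷ W/m², so R = √(2.1713×10³¹/(4π×2.97242×10⁷)) = 2.411×10¹¹ m.

R ≈ 2.411×10¹¹ m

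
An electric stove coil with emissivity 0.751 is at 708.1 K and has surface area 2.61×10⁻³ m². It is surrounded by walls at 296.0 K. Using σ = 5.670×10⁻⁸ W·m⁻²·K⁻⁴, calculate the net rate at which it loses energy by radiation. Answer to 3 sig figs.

Area A = 2.61×10⁻³ m².
Net radiated power P_net = εσA(T⁴ − T₀⁴) = 0.751×5.670×10⁻⁸×2.61×10⁻³×(708.1⁴ − 296.0⁴).
T⁴ − T₀⁴ = 2.51408×10¹¹ − 7.67656×10⁹ = 2.43731×10¹¹ K⁴, so P_net = 27.1 W.

Net loss ≈ 27.1 W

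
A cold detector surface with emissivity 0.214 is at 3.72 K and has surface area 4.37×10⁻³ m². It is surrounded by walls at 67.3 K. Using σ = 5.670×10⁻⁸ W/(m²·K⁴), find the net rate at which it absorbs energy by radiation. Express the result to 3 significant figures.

Net gain ≈ 1.09×10⁻³ W

Area A = 4.37×10⁻³ m².
Net radiated power P_net = εσA(T⁴ − T₀⁴) = 0.214×5.670×10⁻⁸×4.37×10⁻³×(3.72⁴ − 67.3⁴).
T⁴ − T₀⁴ = 191.501 − 2.05145×10⁷ = -2.05143×10⁷ K⁴, so P_net = -1.09×10⁻³ W — negative, meaning a net gain of 1.09×10⁻³ W.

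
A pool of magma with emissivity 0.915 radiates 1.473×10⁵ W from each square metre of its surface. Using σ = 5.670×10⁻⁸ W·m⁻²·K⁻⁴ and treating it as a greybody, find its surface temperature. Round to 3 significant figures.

I = εσT⁴, so T = (I/εσ)^(1/4) = (1.473×10⁵/(0.915×5.670×10⁻⁸))^(1/4) = 1.30×10³ K.

T ≈ 1.30×10³ K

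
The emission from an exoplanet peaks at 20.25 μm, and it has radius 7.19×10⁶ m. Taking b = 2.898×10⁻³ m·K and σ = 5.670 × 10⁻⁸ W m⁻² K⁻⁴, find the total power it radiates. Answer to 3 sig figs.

Wien's law: T = b/λ_max = 2.898×10⁻³/2.025×10⁻⁵ = 143.111 K.
Surface area A = 4πR² = 4π(7.19×10⁶ m)² = 6.49632×10¹⁴ m².
Then P = σAT⁴ = 5.670×10⁻⁸×6.49632×10¹⁴×(143.111)⁴ = 1.55×10¹⁶ W.

P ≈ 1.55×10¹⁶ W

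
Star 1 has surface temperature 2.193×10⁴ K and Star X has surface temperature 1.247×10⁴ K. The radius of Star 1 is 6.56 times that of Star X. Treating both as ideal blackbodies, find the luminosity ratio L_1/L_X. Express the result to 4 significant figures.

L_1/L_X ≈ 411.6

L ∝ R²T⁴, so L_1/L_X = (R_1/R_X)²(T_1/T_X)⁴ = (6.56)² × (2.193×10⁴/1.247×10⁴)⁴ = 43.0336 × 9.56508 = 411.6.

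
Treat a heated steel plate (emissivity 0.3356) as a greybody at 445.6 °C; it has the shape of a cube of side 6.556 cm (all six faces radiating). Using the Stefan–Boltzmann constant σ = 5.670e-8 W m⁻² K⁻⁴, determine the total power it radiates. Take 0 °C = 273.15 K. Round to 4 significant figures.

T = 445.6 °C + 273.15 = 718.75 K.
Area A = 6s² = 6×(0.06556 m)² = 0.0257887 m².
P = εσAT⁴ = 0.3356 × 5.670×10⁻⁸ × 0.0257887 × (718.75)⁴ = 131.0 W.

P ≈ 131.0 W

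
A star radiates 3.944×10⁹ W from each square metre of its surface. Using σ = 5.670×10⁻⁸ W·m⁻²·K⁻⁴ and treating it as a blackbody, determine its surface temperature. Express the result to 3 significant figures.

T ≈ 1.62×10⁴ K

I = σT⁴, so T = (I/σ)^(1/4) = (3.944×10⁹/(5.670×10⁻⁸))^(1/4) = 1.62×10⁴ K.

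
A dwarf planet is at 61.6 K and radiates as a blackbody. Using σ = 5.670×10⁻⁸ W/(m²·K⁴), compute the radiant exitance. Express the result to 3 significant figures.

I ≈ 0.816 W/m²

Stefan–Boltzmann: I = σT⁴ = 5.670×10⁻⁸ × (61.6)⁴ = 0.816 W/m².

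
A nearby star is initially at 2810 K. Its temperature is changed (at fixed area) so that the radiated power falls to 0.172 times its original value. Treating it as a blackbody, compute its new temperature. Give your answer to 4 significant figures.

T₂ ≈ 1810 K

P ∝ T⁴, so T₂/T₁ = (P₂/P₁)^(1/4) = (0.172)^(1/4) = 0.643994.
T₂ = 2810 × 0.643994 = 1810 K.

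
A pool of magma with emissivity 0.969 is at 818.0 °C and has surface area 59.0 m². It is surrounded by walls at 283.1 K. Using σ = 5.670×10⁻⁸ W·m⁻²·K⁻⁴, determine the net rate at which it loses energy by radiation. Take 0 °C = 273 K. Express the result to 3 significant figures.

T = 818.0 °C + 273 = 1091.0 K.
Area A = 59.0 m².
Net radiated power P_net = εσA(T⁴ − T₀⁴) = 0.969×5.670×10⁻⁸×59.0×(1091.0⁴ − 283.1⁴).
T⁴ − T₀⁴ = 1.41677×10¹² − 6.42332×10⁹ = 1.41035×10¹² K⁴, so P_net = 4.57×10⁶ W.

Net loss ≈ 4.57×10⁶ W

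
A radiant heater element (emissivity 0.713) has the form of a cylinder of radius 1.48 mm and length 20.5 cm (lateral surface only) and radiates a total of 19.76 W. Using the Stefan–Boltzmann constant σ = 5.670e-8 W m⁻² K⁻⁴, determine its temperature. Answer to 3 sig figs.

T ≈ 712 K

Lateral area A = 2πrL = 2π×1.48×10⁻³×0.205 = 1.90632×10⁻³ m².
P = εσAT⁴ ⇒ T = (P/(εσA))^(1/4) = (19.76/(0.713×5.670×10⁻⁸×1.90632×10⁻³))^(1/4) = 712 K.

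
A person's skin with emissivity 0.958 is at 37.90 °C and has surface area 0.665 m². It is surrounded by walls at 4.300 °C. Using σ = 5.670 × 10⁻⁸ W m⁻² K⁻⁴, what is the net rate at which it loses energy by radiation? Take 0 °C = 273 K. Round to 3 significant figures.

Net loss ≈ 124 W

T = 37.90 °C + 273 = 310.90 K.
Surroundings: T = 4.300 °C + 273 = 277.300 K.
Area A = 0.665 m².
Net radiated power P_net = εσA(T⁴ − T₀⁴) = 0.958×5.670×10⁻⁸×0.665×(310.90⁴ − 277.300⁴).
T⁴ − T₀⁴ = 9.34293×10⁹ − 5.91289×10⁹ = 3.43004×10⁹ K⁴, so P_net = 124 W.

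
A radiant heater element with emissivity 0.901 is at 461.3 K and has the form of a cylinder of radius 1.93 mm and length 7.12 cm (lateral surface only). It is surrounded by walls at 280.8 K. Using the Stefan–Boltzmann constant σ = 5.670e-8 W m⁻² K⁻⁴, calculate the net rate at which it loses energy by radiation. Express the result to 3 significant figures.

Lateral area A = 2πrL = 2π×1.93×10⁻³×0.0712 = 8.63410×10⁻⁴ m².
Net radiated power P_net = εσA(T⁴ − T₀⁴) = 0.901×5.670×10⁻⁸×8.63410×10⁻⁴×(461.3⁴ − 280.8⁴).
T⁴ − T₀⁴ = 4.52829×10¹⁰ − 6.21711×10⁹ = 3.90658×10¹⁰ K⁴, so P_net = 1.72 W.

Net loss ≈ 1.72 W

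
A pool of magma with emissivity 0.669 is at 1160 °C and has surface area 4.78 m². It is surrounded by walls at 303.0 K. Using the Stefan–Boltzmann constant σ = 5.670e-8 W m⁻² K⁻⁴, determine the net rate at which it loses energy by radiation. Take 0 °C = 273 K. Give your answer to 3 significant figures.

T = 1160 °C + 273 = 1433 K.
Area A = 4.78 m².
Net radiated power P_net = εσA(T⁴ − T₀⁴) = 0.669×5.670×10⁻⁸×4.78×(1433⁴ − 303.0⁴).
T⁴ − T₀⁴ = 4.21682×10¹² − 8.42889×10⁹ = 4.20839×10¹² K⁴, so P_net = 7.63×10⁵ W.

Net loss ≈ 7.63×10⁵ W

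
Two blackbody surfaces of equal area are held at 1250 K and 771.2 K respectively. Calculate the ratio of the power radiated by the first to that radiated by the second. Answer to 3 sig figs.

P₁/P₂ ≈ 6.90

With equal areas, P₁/P₂ = (T₁/T₂)⁴ = (1250/771.2)⁴ = 6.90.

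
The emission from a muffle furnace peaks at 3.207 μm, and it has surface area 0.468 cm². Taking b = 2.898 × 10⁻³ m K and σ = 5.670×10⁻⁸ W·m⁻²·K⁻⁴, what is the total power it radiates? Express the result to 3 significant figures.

P ≈ 1.77 W

Wien's law: T = b/λ_max = 2.898×10⁻³/3.207×10⁻⁶ = 903.648 K.
Area A = 0.468 cm² = 4.68×10⁻⁵ m².
Then P = σAT⁴ = 5.670×10⁻⁸×4.68×10⁻⁵×(903.648)⁴ = 1.77 W.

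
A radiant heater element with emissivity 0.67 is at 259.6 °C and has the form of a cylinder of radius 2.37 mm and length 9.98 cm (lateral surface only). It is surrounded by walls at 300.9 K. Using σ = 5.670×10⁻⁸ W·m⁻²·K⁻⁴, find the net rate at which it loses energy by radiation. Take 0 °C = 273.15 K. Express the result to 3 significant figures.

Net loss ≈ 4.09 W

T = 259.6 °C + 273.15 = 532.75 K.
Lateral area A = 2πrL = 2π×2.37×10⁻³×0.0998 = 1.48614×10⁻³ m².
Net radiated power P_net = εσA(T⁴ − T₀⁴) = 0.67×5.670×10⁻⁸×1.48614×10⁻³×(532.75⁴ − 300.9⁴).
T⁴ − T₀⁴ = 8.05552×10¹⁰ − 8.19764×10⁹ = 7.23576×10¹⁰ K⁴, so P_net = 4.09 W.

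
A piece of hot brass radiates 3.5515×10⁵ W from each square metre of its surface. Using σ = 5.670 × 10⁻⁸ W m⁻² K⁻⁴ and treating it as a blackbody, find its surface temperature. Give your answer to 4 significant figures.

I = σT⁴, so T = (I/σ)^(1/4) = (3.5515×10⁵/(5.670×10⁻⁸))^(1/4) = 1582 K.

T ≈ 1582 K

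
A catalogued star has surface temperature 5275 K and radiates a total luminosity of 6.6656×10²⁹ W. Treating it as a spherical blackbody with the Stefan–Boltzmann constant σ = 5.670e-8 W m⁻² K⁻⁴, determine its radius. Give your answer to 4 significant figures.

L = 4πR²σT⁴ ⇒ R = √(L/(4πσT⁴)).
σT⁴ = 4.39008×10⁷ W/m², so R = √(6.6656×10²⁹/(4π×4.39008×10⁷)) = 3.476×10¹⁰ m.

R ≈ 3.476×10¹⁰ m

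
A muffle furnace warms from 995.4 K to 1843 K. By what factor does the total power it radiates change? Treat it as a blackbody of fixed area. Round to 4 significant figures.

P ∝ T⁴, so P₂/P₁ = (T₂/T₁)⁴ = (1843/995.4)⁴ = (1.85152)⁴ = 11.75.

P₂/P₁ ≈ 11.75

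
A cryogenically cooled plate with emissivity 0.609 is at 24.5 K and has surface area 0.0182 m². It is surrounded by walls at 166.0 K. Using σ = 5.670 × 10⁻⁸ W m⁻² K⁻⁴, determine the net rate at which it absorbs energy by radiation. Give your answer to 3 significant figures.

Area A = 0.0182 m².
Net radiated power P_net = εσA(T⁴ − T₀⁴) = 0.609×5.670×10⁻⁸×0.0182×(24.5⁴ − 166.0⁴).
T⁴ − T₀⁴ = 3.60300×10⁵ − 7.59333×10⁸ = -7.58973×10⁸ K⁴, so P_net = -0.477 W — negative, meaning a net gain of 0.477 W.

Net gain ≈ 0.477 W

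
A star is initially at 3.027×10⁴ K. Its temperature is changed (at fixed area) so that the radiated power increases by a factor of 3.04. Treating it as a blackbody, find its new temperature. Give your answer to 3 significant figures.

T₂ ≈ 4.00×10⁴ K

P ∝ T⁴, so T₂/T₁ = (P₂/P₁)^(1/4) = (3.04)^(1/4) = 1.32044.
T₂ = 3.027×10⁴ × 1.32044 = 4.00×10⁴ K.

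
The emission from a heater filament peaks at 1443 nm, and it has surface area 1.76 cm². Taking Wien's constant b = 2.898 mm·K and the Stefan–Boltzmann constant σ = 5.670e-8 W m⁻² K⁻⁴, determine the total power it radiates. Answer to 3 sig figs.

Wien's law: T = b/λ_max = 2.898×10⁻³/1.443×10⁻⁶ = 2008.32 K.
Area A = 1.76 cm² = 1.76×10⁻⁴ m².
Then P = σAT⁴ = 5.670×10⁻⁸×1.76×10⁻⁴×(2008.32)⁴ = 162 W.

P ≈ 162 W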